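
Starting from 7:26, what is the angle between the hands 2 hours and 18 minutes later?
First find the time 2 hours and 18 minutes after 7:26.
Total minutes: 7 x 60 + 26 + 2 x 60 + 18 = 584.
584 mod 720 = 584 minutes = 9:44.
Now compute the angle at 9:44:
Hour hand: 9 x 30 + 44 x 0.5 = 292 degrees
Minute hand: 44 x 6 = 264 degrees
Difference: |292 - 264| = 28 degrees
The angle is 28 degrees

Final answer: 28 degrees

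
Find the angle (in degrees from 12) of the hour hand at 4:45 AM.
The hour hand moves 30 degrees per hour and 0.5 degrees per minute.
At 4:45: (4) x 30 + 45 x 0.5 = 120 + 22.5 = 142.5 degrees

Final answer: 142.5 degrees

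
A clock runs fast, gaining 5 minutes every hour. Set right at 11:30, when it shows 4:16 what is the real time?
For every 60 true minutes, the faulty clock advances 65 minutes, so 1 faulty-clock minute corresponds to 60/65 true minutes.
From 11:30 to 4:16 on the faulty dial is 286 minutes.
True elapsed: 286 x 60/65 = 264 minutes = 4 hours and 24 minutes.
True time: 11:30 + 4 hours and 24 minutes = 3:54.

Final answer: 3:54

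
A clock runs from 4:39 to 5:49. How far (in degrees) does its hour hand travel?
The hour hand moves 0.5 degrees per minute.
Time elapsed: 5:49 - 4:39 = 70 minutes
Angular displacement: 70 x 0.5 = 35 degrees

Final answer: 35 degrees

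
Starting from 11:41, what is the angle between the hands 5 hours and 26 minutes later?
First find the time 5 hours and 26 minutes after 11:41.
Total minutes: 11 x 60 + 41 + 5 x 60 + 26 = 1027.
1027 mod 720 = 307 minutes = 5:07.
Now compute the angle at 5:07:
Hour hand: 5 x 30 + 7 x 0.5 = 153.5 degrees
Minute hand: 7 x 6 = 42 degrees
Difference: |153.5 - 42| = 111.5 degrees
The angle is 111.5 degrees

Final answer: 111.5 degrees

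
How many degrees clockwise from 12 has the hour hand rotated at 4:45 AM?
The hour hand moves 30 degrees per hour and 0.5 degrees per minute.
At 4:45: (4) x 30 + 45 x 0.5 = 120 + 22.5 = 142.5 degrees

Final answer: 142.5 degrees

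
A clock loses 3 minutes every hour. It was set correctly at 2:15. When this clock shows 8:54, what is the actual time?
For every 60 true minutes, the faulty clock advances 57 minutes, so 1 faulty-clock minute corresponds to 60/57 true minutes.
From 2:15 to 8:54 on the faulty dial is 399 minutes.
True elapsed: 399 x 60/57 = 420 minutes = 7 hours.
True time: 2:15 + 7 hours = 9:15.

Final answer: 9:15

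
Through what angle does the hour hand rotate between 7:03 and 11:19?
The hour hand moves 0.5 degrees per minute.
Time elapsed: 11:19 - 7:03 = 256 minutes
Angular displacement: 256 x 0.5 = 128 degrees

Final answer: 128 degrees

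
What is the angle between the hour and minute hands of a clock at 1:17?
Hour hand position: 1 x 30 + 17 x 0.5 = 38.5 degrees
Minute hand position: 17 x 6 = 102 degrees
Difference: |38.5 - 102| = 63.5 degrees
The angle between the hands is 63.5 degrees

Final answer: 63.5 degrees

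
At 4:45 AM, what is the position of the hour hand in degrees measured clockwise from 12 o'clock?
The hour hand moves 30 degrees per hour and 0.5 degrees per minute.
At 4:45: (4) x 30 + 45 x 0.5 = 120 + 22.5 = 142.5 degrees

Final answer: 142.5 degrees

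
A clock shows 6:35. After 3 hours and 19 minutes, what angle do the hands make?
First find the time 3 hours and 19 minutes after 6:35.
Total minutes: 6 x 60 + 35 + 3 x 60 + 19 = 594.
594 mod 720 = 594 minutes = 9:54.
Now compute the angle at 9:54:
Hour hand: 9 x 30 + 54 x 0.5 = 297 degrees
Minute hand: 54 x 6 = 324 degrees
Difference: |297 - 324| = 27 degrees
The angle is 27 degrees

Final answer: 27 degrees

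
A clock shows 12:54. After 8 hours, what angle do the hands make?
First find the time 8 hours after 12:54.
Total minutes: 12 x 60 + 54 + 8 x 60 + 0 = 1254.
1254 mod 720 = 534 minutes = 8:54.
Now compute the angle at 8:54:
Hour hand: 8 x 30 + 54 x 0.5 = 267 degrees
Minute hand: 54 x 6 = 324 degrees
Difference: |267 - 324| = 57 degrees
The angle is 57 degrees

Final answer: 57 degrees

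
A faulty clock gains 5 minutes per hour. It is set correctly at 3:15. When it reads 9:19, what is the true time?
For every 60 true minutes, the faulty clock advances 65 minutes, so 1 faulty-clock minute corresponds to 60/65 true minutes.
From 3:15 to 9:19 on the faulty dial is 364 minutes.
True elapsed: 364 x 60/65 = 336 minutes = 5 hours and 36 minutes.
True time: 3:15 + 5 hours and 36 minutes = 8:51.

Final answer: 8:51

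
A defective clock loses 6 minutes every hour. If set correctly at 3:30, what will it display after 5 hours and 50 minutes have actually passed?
For every 60 true minutes, the faulty clock advances 60 - 6 = 54 minutes.
True elapsed: 5 hours and 50 minutes = 350 minutes.
Faulty clock advances: 350 x 54/60 = 315 minutes (drift: 35 minutes behind).
Shown time: 3:30 + 315 minutes = 8:45.

Final answer: 8:45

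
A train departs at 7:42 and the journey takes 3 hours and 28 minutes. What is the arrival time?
Starting time: 7:42
Adding 28 minutes to 42 minutes: 42 + 28 = 70 minutes = 1 hour and 10 minutes
Adding 3 hours: 7 + 3 + 1 (carry) = 11
Final time: 11:10

Final answer: 11:10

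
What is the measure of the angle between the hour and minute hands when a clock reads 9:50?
Hour hand position: 9 x 30 + 50 x 0.5 = 295 degrees
Minute hand position: 50 x 6 = 300 degrees
Difference: |295 - 300| = 5 degrees
The angle between the hands is 5 degrees

Final answer: 5 degrees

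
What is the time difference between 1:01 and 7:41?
From 1:01 to 7:41:
(7 x 60 + 41) - (1 x 60 + 1) = 461 - 61 = 400 minutes
= 6 hours and 40 minutes

Final answer: 6 hours and 40 minutes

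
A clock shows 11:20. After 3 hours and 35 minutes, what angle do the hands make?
First find the time 3 hours and 35 minutes after 11:20.
Total minutes: 11 x 60 + 20 + 3 x 60 + 35 = 895.
895 mod 720 = 175 minutes = 2:55.
Now compute the angle at 2:55:
Hour hand: 2 x 30 + 55 x 0.5 = 87.5 degrees
Minute hand: 55 x 6 = 330 degrees
Difference: |87.5 - 330| = 242.5 degrees
Smaller angle: 360 - 242.5 = 117.5 degrees

Final answer: 117.5 degrees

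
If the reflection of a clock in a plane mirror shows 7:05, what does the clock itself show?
Reflection across the vertical (12-6) axis maps a hand at angle A degrees to (360 - A) degrees, which sends a reading of T minutes past 12:00 to (720 - T) minutes past 12:00.
Mirror reads 7:05 = 425 minutes past 12:00.
Actual time: (720 - 425) mod 720 = 295 minutes = 4:55.

Final answer: 4:55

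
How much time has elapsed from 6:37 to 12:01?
From 6:37 to 12:01:
(12 x 60 + 1) - (6 x 60 + 37) = 721 - 397 = 324 minutes
= 5 hours and 24 minutes

Final answer: 5 hours and 24 minutes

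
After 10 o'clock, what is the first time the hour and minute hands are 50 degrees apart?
At t minutes past 10:00, the hour hand is at 30 x 10 + 0.5t degrees and the minute hand is at 6t degrees.
The smaller angle between them is 50 degrees when |30H - 5.5t| = 50 or |30H - 5.5t| = 310.
With H = 10, solve 30 x 10 - 5.5t = +/- target for each target:
  t = (30 x 10 - 50) / 5.5 = 45.45
  t = (30 x 10 + 50) / 5.5 = 63.64 (outside (0, 60))
  t = (30 x 10 - 310) / 5.5 = -1.82 (outside (0, 60))
  t = (30 x 10 + 310) / 5.5 = 110.91 (outside (0, 60))
Valid solutions in (0, 60): {45.45} minutes.
The first occurrence is t = 45.45 minutes.
The hands form a 50-degree angle at 45.45 minutes past 10:00.

Final answer: 45.45 minutes past 10:00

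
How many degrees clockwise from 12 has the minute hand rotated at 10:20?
The minute hand moves 6 degrees per minute.
At 10:20: 20 x 6 = 120 degrees

Final answer: 120 degrees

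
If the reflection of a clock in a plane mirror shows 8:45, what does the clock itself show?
Reflection across the vertical (12-6) axis maps a hand at angle A degrees to (360 - A) degrees, which sends a reading of T minutes past 12:00 to (720 - T) minutes past 12:00.
Mirror reads 8:45 = 525 minutes past 12:00.
Actual time: (720 - 525) mod 720 = 195 minutes = 3:15.

Final answer: 3:15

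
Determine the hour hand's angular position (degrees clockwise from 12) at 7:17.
The hour hand moves 30 degrees per hour and 0.5 degrees per minute.
At 7:17: (7) x 30 + 17 x 0.5 = 210 + 8.5 = 218.5 degrees

Final answer: 218.5 degrees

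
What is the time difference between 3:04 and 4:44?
From 3:04 to 4:44:
(4 x 60 + 44) - (3 x 60 + 4) = 284 - 184 = 100 minutes
= 1 hour and 40 minutes

Final answer: 1 hour and 40 minutes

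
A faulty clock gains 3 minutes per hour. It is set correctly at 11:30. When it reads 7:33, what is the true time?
For every 60 true minutes, the faulty clock advances 63 minutes, so 1 faulty-clock minute corresponds to 60/63 true minutes.
From 11:30 to 7:33 on the faulty dial is 483 minutes.
True elapsed: 483 x 60/63 = 460 minutes = 7 hours and 40 minutes.
True time: 11:30 + 7 hours and 40 minutes = 7:10.

Final answer: 7:10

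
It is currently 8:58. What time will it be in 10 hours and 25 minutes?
Starting time: 8:58
Adding 25 minutes to 58 minutes: 58 + 25 = 83 minutes = 1 hour and 23 minutes
Adding 10 hours: 8 + 10 + 1 (carry) = 19 - 12 = 7
Final time: 7:23

Final answer: 7:23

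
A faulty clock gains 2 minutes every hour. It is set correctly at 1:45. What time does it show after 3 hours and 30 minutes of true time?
For every 60 true minutes, the faulty clock advances 60 + 2 = 62 minutes.
True elapsed: 3 hours and 30 minutes = 210 minutes.
Faulty clock advances: 210 x 62/60 = 217 minutes (drift: 7 minutes ahead).
Shown time: 1:45 + 217 minutes = 5:22.

Final answer: 5:22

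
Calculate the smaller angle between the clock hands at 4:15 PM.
Hour hand position: 4 x 30 + 15 x 0.5 = 127.5 degrees
Minute hand position: 15 x 6 = 90 degrees
Difference: |127.5 - 90| = 37.5 degrees
The angle between the hands is 37.5 degrees

Final answer: 37.5 degrees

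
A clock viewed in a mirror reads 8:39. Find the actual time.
Reflection across the vertical (12-6) axis maps a hand at angle A degrees to (360 - A) degrees, which sends a reading of T minutes past 12:00 to (720 - T) minutes past 12:00.
Mirror reads 8:39 = 519 minutes past 12:00.
Actual time: (720 - 519) mod 720 = 201 minutes = 3:21.

Final answer: 3:21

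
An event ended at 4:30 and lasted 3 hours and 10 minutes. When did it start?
Starting time: 4:30 = 270 total minutes past 12:00
Subtracting: 3 hours and 10 minutes = 190 minutes
270 - 190 = 80 minutes
= 1 hour and 20 minutes past 12:00 = 1:20

Final answer: 1:20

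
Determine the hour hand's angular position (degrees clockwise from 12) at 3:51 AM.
The hour hand moves 30 degrees per hour and 0.5 degrees per minute.
At 3:51: (3) x 30 + 51 x 0.5 = 90 + 25.5 = 115.5 degrees

Final answer: 115.5 degrees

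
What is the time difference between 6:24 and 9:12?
From 6:24 to 9:12:
(9 x 60 + 12) - (6 x 60 + 24) = 552 - 384 = 168 minutes
= 2 hours and 48 minutes

Final answer: 2 hours and 48 minutes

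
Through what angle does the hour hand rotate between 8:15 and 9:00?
The hour hand moves 0.5 degrees per minute.
Time elapsed: 9:00 - 8:15 = 45 minutes
Angular displacement: 45 x 0.5 = 22.5 degrees

Final answer: 22.5 degrees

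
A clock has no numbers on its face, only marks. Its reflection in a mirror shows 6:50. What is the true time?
Reflection across the vertical (12-6) axis maps a hand at angle A degrees to (360 - A) degrees, which sends a reading of T minutes past 12:00 to (720 - T) minutes past 12:00.
Mirror reads 6:50 = 410 minutes past 12:00.
Actual time: (720 - 410) mod 720 = 310 minutes = 5:10.

Final answer: 5:10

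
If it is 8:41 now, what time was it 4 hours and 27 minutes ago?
Starting time: 8:41 = 521 total minutes past 12:00
Subtracting: 4 hours and 27 minutes = 267 minutes
521 - 267 = 254 minutes
= 4 hours and 14 minutes past 12:00 = 4:14

Final answer: 4:14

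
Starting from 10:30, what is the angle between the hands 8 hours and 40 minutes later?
First find the time 8 hours and 40 minutes after 10:30.
Total minutes: 10 x 60 + 30 + 8 x 60 + 40 = 1150.
1150 mod 720 = 430 minutes = 7:10.
Now compute the angle at 7:10:
Hour hand: 7 x 30 + 10 x 0.5 = 215 degrees
Minute hand: 10 x 6 = 60 degrees
Difference: |215 - 60| = 155 degrees
The angle is 155 degrees

Final answer: 155 degrees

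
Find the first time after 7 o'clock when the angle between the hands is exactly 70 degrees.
At t minutes past 7:00, the hour hand is at 30 x 7 + 0.5t degrees and the minute hand is at 6t degrees.
The smaller angle between them is 70 degrees when |30H - 5.5t| = 70 or |30H - 5.5t| = 290.
With H = 7, solve 30 x 7 - 5.5t = +/- target for each target:
  t = (30 x 7 - 70) / 5.5 = 25.45
  t = (30 x 7 + 70) / 5.5 = 50.91
  t = (30 x 7 - 290) / 5.5 = -14.55 (outside (0, 60))
  t = (30 x 7 + 290) / 5.5 = 90.91 (outside (0, 60))
Valid solutions in (0, 60): {25.45, 50.91} minutes.
The first occurrence is t = 25.45 minutes.
The hands form a 70-degree angle at 25.45 minutes past 7:00.

Final answer: 25.45 minutes past 7:00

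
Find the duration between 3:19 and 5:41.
From 3:19 to 5:41:
(5 x 60 + 41) - (3 x 60 + 19) = 341 - 199 = 142 minutes
= 2 hours and 22 minutes

Final answer: 2 hours and 22 minutes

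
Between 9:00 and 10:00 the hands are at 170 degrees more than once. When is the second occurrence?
At t minutes past 9:00, the hour hand is at 30 x 9 + 0.5t degrees and the minute hand is at 6t degrees.
The smaller angle between them is 170 degrees when |30H - 5.5t| = 170 or |30H - 5.5t| = 190.
With H = 9, solve 30 x 9 - 5.5t = +/- target for each target:
  t = (30 x 9 - 170) / 5.5 = 18.18
  t = (30 x 9 + 170) / 5.5 = 80 (outside (0, 60))
  t = (30 x 9 - 190) / 5.5 = 14.55
  t = (30 x 9 + 190) / 5.5 = 83.64 (outside (0, 60))
Valid solutions in (0, 60): {14.55, 18.18} minutes.
The second occurrence is t = 18.18 minutes.
The hands form a 170-degree angle at 18.18 minutes past 9:00.

Final answer: 18.18 minutes past 9:00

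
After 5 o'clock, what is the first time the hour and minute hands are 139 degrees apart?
At t minutes past 5:00, the hour hand is at 30 x 5 + 0.5t degrees and the minute hand is at 6t degrees.
The smaller angle between them is 139 degrees when |30H - 5.5t| = 139 or |30H - 5.5t| = 221.
With H = 5, solve 30 x 5 - 5.5t = +/- target for each target:
  t = (30 x 5 - 139) / 5.5 = 2
  t = (30 x 5 + 139) / 5.5 = 52.55
  t = (30 x 5 - 221) / 5.5 = -12.91 (outside (0, 60))
  t = (30 x 5 + 221) / 5.5 = 67.45 (outside (0, 60))
Valid solutions in (0, 60): {2, 52.55} minutes.
The first occurrence is t = 2 minutes.
The hands form a 139-degree angle at 2 minutes past 5:00.

Final answer: 2 minutes past 5:00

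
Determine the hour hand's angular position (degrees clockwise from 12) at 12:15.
The hour hand moves 30 degrees per hour and 0.5 degrees per minute.
At 12:15: (0) x 30 + 15 x 0.5 = 0 + 7.5 = 7.5 degrees

Final answer: 7.5 degrees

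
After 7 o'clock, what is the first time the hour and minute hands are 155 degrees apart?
At t minutes past 7:00, the hour hand is at 30 x 7 + 0.5t degrees and the minute hand is at 6t degrees.
The smaller angle between them is 155 degrees when |30H - 5.5t| = 155 or |30H - 5.5t| = 205.
With H = 7, solve 30 x 7 - 5.5t = +/- target for each target:
  t = (30 x 7 - 155) / 5.5 = 10
  t = (30 x 7 + 155) / 5.5 = 66.36 (outside (0, 60))
  t = (30 x 7 - 205) / 5.5 = 0.91
  t = (30 x 7 + 205) / 5.5 = 75.45 (outside (0, 60))
Valid solutions in (0, 60): {0.91, 10} minutes.
The first occurrence is t = 0.91 minutes.
The hands form a 155-degree angle at 0.91 minutes past 7:00.

Final answer: 0.91 minutes past 7:00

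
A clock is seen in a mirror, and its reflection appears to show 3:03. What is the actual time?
Reflection across the vertical (12-6) axis maps a hand at angle A degrees to (360 - A) degrees, which sends a reading of T minutes past 12:00 to (720 - T) minutes past 12:00.
Mirror reads 3:03 = 183 minutes past 12:00.
Actual time: (720 - 183) mod 720 = 537 minutes = 8:57.

Final answer: 8:57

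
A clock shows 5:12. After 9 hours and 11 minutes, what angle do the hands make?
First find the time 9 hours and 11 minutes after 5:12.
Total minutes: 5 x 60 + 12 + 9 x 60 + 11 = 863.
863 mod 720 = 143 minutes = 2:23.
Now compute the angle at 2:23:
Hour hand: 2 x 30 + 23 x 0.5 = 71.5 degrees
Minute hand: 23 x 6 = 138 degrees
Difference: |71.5 - 138| = 66.5 degrees
The angle is 66.5 degrees

Final answer: 66.5 degrees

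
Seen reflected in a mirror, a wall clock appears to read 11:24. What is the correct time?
Reflection across the vertical (12-6) axis maps a hand at angle A degrees to (360 - A) degrees, which sends a reading of T minutes past 12:00 to (720 - T) minutes past 12:00.
Mirror reads 11:24 = 684 minutes past 12:00.
Actual time: (720 - 684) mod 720 = 36 minutes = 12:36.

Final answer: 12:36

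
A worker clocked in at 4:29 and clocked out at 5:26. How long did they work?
From 4:29 to 5:26:
(5 x 60 + 26) - (4 x 60 + 29) = 326 - 269 = 57 minutes
= 57 minutes

Final answer: 57 minutes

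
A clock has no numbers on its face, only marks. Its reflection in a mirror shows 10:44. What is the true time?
Reflection across the vertical (12-6) axis maps a hand at angle A degrees to (360 - A) degrees, which sends a reading of T minutes past 12:00 to (720 - T) minutes past 12:00.
Mirror reads 10:44 = 644 minutes past 12:00.
Actual time: (720 - 644) mod 720 = 76 minutes = 1:16.

Final answer: 1:16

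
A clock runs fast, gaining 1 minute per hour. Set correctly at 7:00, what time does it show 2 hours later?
For every 60 true minutes, the faulty clock advances 60 + 1 = 61 minutes.
True elapsed: 2 hours = 120 minutes.
Faulty clock advances: 120 x 61/60 = 122 minutes (drift: 2 minutes ahead).
Shown time: 7:00 + 122 minutes = 9:02.

Final answer: 9:02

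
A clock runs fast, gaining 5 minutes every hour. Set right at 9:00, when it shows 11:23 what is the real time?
For every 60 true minutes, the faulty clock advances 65 minutes, so 1 faulty-clock minute corresponds to 60/65 true minutes.
From 9:00 to 11:23 on the faulty dial is 143 minutes.
True elapsed: 143 x 60/65 = 132 minutes = 2 hours and 12 minutes.
True time: 9:00 + 2 hours and 12 minutes = 11:12.

Final answer: 11:12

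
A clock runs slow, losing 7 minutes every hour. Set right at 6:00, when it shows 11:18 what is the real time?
For every 60 true minutes, the faulty clock advances 53 minutes, so 1 faulty-clock minute corresponds to 60/53 true minutes.
From 6:00 to 11:18 on the faulty dial is 318 minutes.
True elapsed: 318 x 60/53 = 360 minutes = 6 hours.
True time: 6:00 + 6 hours = 12:00.

Final answer: 12:00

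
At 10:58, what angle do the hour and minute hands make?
Hour hand position: 10 x 30 + 58 x 0.5 = 329 degrees
Minute hand position: 58 x 6 = 348 degrees
Difference: |329 - 348| = 19 degrees
The angle between the hands is 19 degrees

Final answer: 19 degrees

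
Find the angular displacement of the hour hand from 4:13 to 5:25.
The hour hand moves 0.5 degrees per minute.
Time elapsed: 5:25 - 4:13 = 72 minutes
Angular displacement: 72 x 0.5 = 36 degrees

Final answer: 36 degrees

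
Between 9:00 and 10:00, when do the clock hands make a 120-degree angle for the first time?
At t minutes past 9:00, the hour hand is at 30 x 9 + 0.5t degrees and the minute hand is at 6t degrees.
The smaller angle between them is 120 degrees when |30H - 5.5t| = 120 or |30H - 5.5t| = 240.
With H = 9, solve 30 x 9 - 5.5t = +/- target for each target:
  t = (30 x 9 - 120) / 5.5 = 27.27
  t = (30 x 9 + 120) / 5.5 = 70.91 (outside (0, 60))
  t = (30 x 9 - 240) / 5.5 = 5.45
  t = (30 x 9 + 240) / 5.5 = 92.73 (outside (0, 60))
Valid solutions in (0, 60): {5.45, 27.27} minutes.
The first occurrence is t = 5.45 minutes.
The hands form a 120-degree angle at 5.45 minutes past 9:00.

Final answer: 5.45 minutes past 9:00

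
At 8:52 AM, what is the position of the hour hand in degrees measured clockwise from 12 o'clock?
The hour hand moves 30 degrees per hour and 0.5 degrees per minute.
At 8:52: (8) x 30 + 52 x 0.5 = 240 + 26 = 266 degrees

Final answer: 266 degrees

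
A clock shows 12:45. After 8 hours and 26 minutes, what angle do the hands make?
First find the time 8 hours and 26 minutes after 12:45.
Total minutes: 12 x 60 + 45 + 8 x 60 + 26 = 1271.
1271 mod 720 = 551 minutes = 9:11.
Now compute the angle at 9:11:
Hour hand: 9 x 30 + 11 x 0.5 = 275.5 degrees
Minute hand: 11 x 6 = 66 degrees
Difference: |275.5 - 66| = 209.5 degrees
Smaller angle: 360 - 209.5 = 150.5 degrees

Final answer: 150.5 degrees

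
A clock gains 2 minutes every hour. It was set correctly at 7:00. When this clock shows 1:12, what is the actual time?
For every 60 true minutes, the faulty clock advances 62 minutes, so 1 faulty-clock minute corresponds to 60/62 true minutes.
From 7:00 to 1:12 on the faulty dial is 372 minutes.
True elapsed: 372 x 60/62 = 360 minutes = 6 hours.
True time: 7:00 + 6 hours = 1:00.

Final answer: 1:00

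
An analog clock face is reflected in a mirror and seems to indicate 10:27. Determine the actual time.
Reflection across the vertical (12-6) axis maps a hand at angle A degrees to (360 - A) degrees, which sends a reading of T minutes past 12:00 to (720 - T) minutes past 12:00.
Mirror reads 10:27 = 627 minutes past 12:00.
Actual time: (720 - 627) mod 720 = 93 minutes = 1:33.

Final answer: 1:33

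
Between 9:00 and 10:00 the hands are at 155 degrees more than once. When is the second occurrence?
At t minutes past 9:00, the hour hand is at 30 x 9 + 0.5t degrees and the minute hand is at 6t degrees.
The smaller angle between them is 155 degrees when |30H - 5.5t| = 155 or |30H - 5.5t| = 205.
With H = 9, solve 30 x 9 - 5.5t = +/- target for each target:
  t = (30 x 9 - 155) / 5.5 = 20.91
  t = (30 x 9 + 155) / 5.5 = 77.27 (outside (0, 60))
  t = (30 x 9 - 205) / 5.5 = 11.82
  t = (30 x 9 + 205) / 5.5 = 86.36 (outside (0, 60))
Valid solutions in (0, 60): {11.82, 20.91} minutes.
The second occurrence is t = 20.91 minutes.
The hands form a 155-degree angle at 20.91 minutes past 9:00.

Final answer: 20.91 minutes past 9:00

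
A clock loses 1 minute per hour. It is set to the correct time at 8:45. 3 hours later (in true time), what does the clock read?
For every 60 true minutes, the faulty clock advances 60 - 1 = 59 minutes.
True elapsed: 3 hours = 180 minutes.
Faulty clock advances: 180 x 59/60 = 177 minutes (drift: 3 minutes behind).
Shown time: 8:45 + 177 minutes = 11:42.

Final answer: 11:42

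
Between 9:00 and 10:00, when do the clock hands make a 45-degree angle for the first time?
At t minutes past 9:00, the hour hand is at 30 x 9 + 0.5t degrees and the minute hand is at 6t degrees.
The smaller angle between them is 45 degrees when |30H - 5.5t| = 45 or |30H - 5.5t| = 315.
With H = 9, solve 30 x 9 - 5.5t = +/- target for each target:
  t = (30 x 9 - 45) / 5.5 = 40.91
  t = (30 x 9 + 45) / 5.5 = 57.27
  t = (30 x 9 - 315) / 5.5 = -8.18 (outside (0, 60))
  t = (30 x 9 + 315) / 5.5 = 106.36 (outside (0, 60))
Valid solutions in (0, 60): {40.91, 57.27} minutes.
The first occurrence is t = 40.91 minutes.
The hands form a 45-degree angle at 40.91 minutes past 9:00.

Final answer: 40.91 minutes past 9:00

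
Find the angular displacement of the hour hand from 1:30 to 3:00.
The hour hand moves 0.5 degrees per minute.
Time elapsed: 3:00 - 1:30 = 90 minutes
Angular displacement: 90 x 0.5 = 45 degrees

Final answer: 45 degrees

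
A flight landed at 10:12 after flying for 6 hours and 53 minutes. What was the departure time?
Starting time: 10:12 = 612 total minutes past 12:00
Subtracting: 6 hours and 53 minutes = 413 minutes
612 - 413 = 199 minutes
= 3 hours and 19 minutes past 12:00 = 3:19

Final answer: 3:19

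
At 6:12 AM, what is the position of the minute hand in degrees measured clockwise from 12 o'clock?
The minute hand moves 6 degrees per minute.
At 6:12: 12 x 6 = 72 degrees

Final answer: 72 degrees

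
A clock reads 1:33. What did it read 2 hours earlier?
Starting time: 1:33 = 93 total minutes past 12:00
Subtracting: 2 hours = 120 minutes
93 - 120 = -27 (negative, add 12 hours = 720) = 693 minutes
= 11 hours and 33 minutes past 12:00 = 11:33

Final answer: 11:33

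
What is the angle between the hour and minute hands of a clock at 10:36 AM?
Hour hand position: 10 x 30 + 36 x 0.5 = 318 degrees
Minute hand position: 36 x 6 = 216 degrees
Difference: |318 - 216| = 102 degrees
The angle between the hands is 102 degrees

Final answer: 102 degrees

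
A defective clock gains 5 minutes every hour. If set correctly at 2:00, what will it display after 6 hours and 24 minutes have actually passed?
For every 60 true minutes, the faulty clock advances 60 + 5 = 65 minutes.
True elapsed: 6 hours and 24 minutes = 384 minutes.
Faulty clock advances: 384 x 65/60 = 416 minutes (drift: 32 minutes ahead).
Shown time: 2:00 + 416 minutes = 8:56.

Final answer: 8:56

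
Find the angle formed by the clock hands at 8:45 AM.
Hour hand position: 8 x 30 + 45 x 0.5 = 262.5 degrees
Minute hand position: 45 x 6 = 270 degrees
Difference: |262.5 - 270| = 7.5 degrees
The angle between the hands is 7.5 degrees

Final answer: 7.5 degrees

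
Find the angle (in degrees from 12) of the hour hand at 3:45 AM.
The hour hand moves 30 degrees per hour and 0.5 degrees per minute.
At 3:45: (3) x 30 + 45 x 0.5 = 90 + 22.5 = 112.5 degrees

Final answer: 112.5 degrees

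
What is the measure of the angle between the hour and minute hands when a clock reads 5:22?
Hour hand position: 5 x 30 + 22 x 0.5 = 161 degrees
Minute hand position: 22 x 6 = 132 degrees
Difference: |161 - 132| = 29 degrees
The angle between the hands is 29 degrees

Final answer: 29 degrees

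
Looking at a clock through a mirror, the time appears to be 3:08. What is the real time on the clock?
Reflection across the vertical (12-6) axis maps a hand at angle A degrees to (360 - A) degrees, which sends a reading of T minutes past 12:00 to (720 - T) minutes past 12:00.
Mirror reads 3:08 = 188 minutes past 12:00.
Actual time: (720 - 188) mod 720 = 532 minutes = 8:52.

Final answer: 8:52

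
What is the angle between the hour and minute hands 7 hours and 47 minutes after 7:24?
First find the time 7 hours and 47 minutes after 7:24.
Total minutes: 7 x 60 + 24 + 7 x 60 + 47 = 911.
911 mod 720 = 191 minutes = 3:11.
Now compute the angle at 3:11:
Hour hand: 3 x 30 + 11 x 0.5 = 95.5 degrees
Minute hand: 11 x 6 = 66 degrees
Difference: |95.5 - 66| = 29.5 degrees
The angle is 29.5 degrees

Final answer: 29.5 degrees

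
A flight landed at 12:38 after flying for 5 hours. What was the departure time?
Starting time: 12:38 = 38 total minutes past 12:00
Subtracting: 5 hours = 300 minutes
38 - 300 = -262 (negative, add 12 hours = 720) = 458 minutes
= 7 hours and 38 minutes past 12:00 = 7:38

Final answer: 7:38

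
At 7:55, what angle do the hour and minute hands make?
Hour hand position: 7 x 30 + 55 x 0.5 = 237.5 degrees
Minute hand position: 55 x 6 = 330 degrees
Difference: |237.5 - 330| = 92.5 degrees
The angle between the hands is 92.5 degrees

Final answer: 92.5 degrees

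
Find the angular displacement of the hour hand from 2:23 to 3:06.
The hour hand moves 0.5 degrees per minute.
Time elapsed: 3:06 - 2:23 = 43 minutes
Angular displacement: 43 x 0.5 = 21.5 degrees

Final answer: 21.5 degrees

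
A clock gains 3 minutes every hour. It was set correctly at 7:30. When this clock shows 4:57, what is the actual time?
For every 60 true minutes, the faulty clock advances 63 minutes, so 1 faulty-clock minute corresponds to 60/63 true minutes.
From 7:30 to 4:57 on the faulty dial is 567 minutes.
True elapsed: 567 x 60/63 = 540 minutes = 9 hours.
True time: 7:30 + 9 hours = 4:30.

Final answer: 4:30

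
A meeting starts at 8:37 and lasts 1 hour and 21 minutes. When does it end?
Starting time: 8:37
Adding 21 minutes to 37 minutes: 37 + 21 = 58 minutes
Adding 1 hour: 8 + 1 = 9
Final time: 9:58

Final answer: 9:58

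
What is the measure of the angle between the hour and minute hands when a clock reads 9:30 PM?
Hour hand position: 9 x 30 + 30 x 0.5 = 285 degrees
Minute hand position: 30 x 6 = 180 degrees
Difference: |285 - 180| = 105 degrees
The angle between the hands is 105 degrees

Final answer: 105 degrees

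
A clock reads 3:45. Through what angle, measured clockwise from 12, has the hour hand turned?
The hour hand moves 30 degrees per hour and 0.5 degrees per minute.
At 3:45: (3) x 30 + 45 x 0.5 = 90 + 22.5 = 112.5 degrees

Final answer: 112.5 degrees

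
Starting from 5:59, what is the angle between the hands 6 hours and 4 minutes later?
First find the time 6 hours and 4 minutes after 5:59.
Total minutes: 5 x 60 + 59 + 6 x 60 + 4 = 723.
723 mod 720 = 3 minutes = 12:03.
Now compute the angle at 12:03:
Hour hand: 0 x 30 + 3 x 0.5 = 1.5 degrees
Minute hand: 3 x 6 = 18 degrees
Difference: |1.5 - 18| = 16.5 degrees
The angle is 16.5 degrees

Final answer: 16.5 degrees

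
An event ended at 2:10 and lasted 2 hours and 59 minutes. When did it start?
Starting time: 2:10 = 130 total minutes past 12:00
Subtracting: 2 hours and 59 minutes = 179 minutes
130 - 179 = -49 (negative, add 12 hours = 720) = 671 minutes
= 11 hours and 11 minutes past 12:00 = 11:11

Final answer: 11:11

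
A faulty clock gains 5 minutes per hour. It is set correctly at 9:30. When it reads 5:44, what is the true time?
For every 60 true minutes, the faulty clock advances 65 minutes, so 1 faulty-clock minute corresponds to 60/65 true minutes.
From 9:30 to 5:44 on the faulty dial is 494 minutes.
True elapsed: 494 x 60/65 = 456 minutes = 7 hours and 36 minutes.
True time: 9:30 + 7 hours and 36 minutes = 5:06.

Final answer: 5:06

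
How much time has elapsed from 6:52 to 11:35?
From 6:52 to 11:35:
(11 x 60 + 35) - (6 x 60 + 52) = 695 - 412 = 283 minutes
= 4 hours and 43 minutes

Final answer: 4 hours and 43 minutes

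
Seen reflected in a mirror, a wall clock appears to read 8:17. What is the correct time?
Reflection across the vertical (12-6) axis maps a hand at angle A degrees to (360 - A) degrees, which sends a reading of T minutes past 12:00 to (720 - T) minutes past 12:00.
Mirror reads 8:17 = 497 minutes past 12:00.
Actual time: (720 - 497) mod 720 = 223 minutes = 3:43.

Final answer: 3:43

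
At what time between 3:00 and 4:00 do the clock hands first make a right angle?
At t minutes past 3:00, the hour hand is at 30 x 3 + 0.5t degrees and the minute hand is at 6t degrees.
The smaller angle between them is 90 degrees when |30H - 5.5t| = 90 or |30H - 5.5t| = 270.
With H = 3, solve 30 x 3 - 5.5t = +/- target for each target:
  t = (30 x 3 - 90) / 5.5 = 0 (outside (0, 60))
  t = (30 x 3 + 90) / 5.5 = 32.73
  t = (30 x 3 - 270) / 5.5 = -32.73 (outside (0, 60))
  t = (30 x 3 + 270) / 5.5 = 65.45 (outside (0, 60))
Valid solutions in (0, 60): {32.73} minutes.
First occurrence: t = 32.73 minutes.
The hands are at right angles at 32.73 minutes past 3:00.

Final answer: 32.73 minutes past 3:00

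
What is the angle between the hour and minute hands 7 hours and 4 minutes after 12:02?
First find the time 7 hours and 4 minutes after 12:02.
Total minutes: 12 x 60 + 2 + 7 x 60 + 4 = 1146.
1146 mod 720 = 426 minutes = 7:06.
Now compute the angle at 7:06:
Hour hand: 7 x 30 + 6 x 0.5 = 213 degrees
Minute hand: 6 x 6 = 36 degrees
Difference: |213 - 36| = 177 degrees
The angle is 177 degrees

Final answer: 177 degrees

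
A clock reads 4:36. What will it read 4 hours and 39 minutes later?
Starting time: 4:36
Adding 39 minutes to 36 minutes: 36 + 39 = 75 minutes = 1 hour and 15 minutes
Adding 4 hours: 4 + 4 + 1 (carry) = 9
Final time: 9:15

Final answer: 9:15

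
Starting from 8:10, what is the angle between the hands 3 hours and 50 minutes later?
First find the time 3 hours and 50 minutes after 8:10.
Total minutes: 8 x 60 + 10 + 3 x 60 + 50 = 720.
720 mod 720 = 0 minutes = 12:00.
Now compute the angle at 12:00:
Hour hand: 0 x 30 + 0 x 0.5 = 0 degrees
Minute hand: 0 x 6 = 0 degrees
Difference: |0 - 0| = 0 degrees
The angle is 0 degrees

Final answer: 0 degrees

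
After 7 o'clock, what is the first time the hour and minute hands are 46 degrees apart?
At t minutes past 7:00, the hour hand is at 30 x 7 + 0.5t degrees and the minute hand is at 6t degrees.
The smaller angle between them is 46 degrees when |30H - 5.5t| = 46 or |30H - 5.5t| = 314.
With H = 7, solve 30 x 7 - 5.5t = +/- target for each target:
  t = (30 x 7 - 46) / 5.5 = 29.82
  t = (30 x 7 + 46) / 5.5 = 46.55
  t = (30 x 7 - 314) / 5.5 = -18.91 (outside (0, 60))
  t = (30 x 7 + 314) / 5.5 = 95.27 (outside (0, 60))
Valid solutions in (0, 60): {29.82, 46.55} minutes.
The first occurrence is t = 29.82 minutes.
The hands form a 46-degree angle at 29.82 minutes past 7:00.

Final answer: 29.82 minutes past 7:00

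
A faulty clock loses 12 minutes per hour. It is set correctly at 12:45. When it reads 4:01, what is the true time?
For every 60 true minutes, the faulty clock advances 48 minutes, so 1 faulty-clock minute corresponds to 60/48 true minutes.
From 12:45 to 4:01 on the faulty dial is 196 minutes.
True elapsed: 196 x 60/48 = 245 minutes = 4 hours and 5 minutes.
True time: 12:45 + 4 hours and 5 minutes = 4:50.

Final answer: 4:50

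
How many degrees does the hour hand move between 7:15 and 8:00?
The hour hand moves 0.5 degrees per minute.
Time elapsed: 8:00 - 7:15 = 45 minutes
Angular displacement: 45 x 0.5 = 22.5 degrees

Final answer: 22.5 degrees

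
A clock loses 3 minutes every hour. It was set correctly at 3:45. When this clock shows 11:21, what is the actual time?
For every 60 true minutes, the faulty clock advances 57 minutes, so 1 faulty-clock minute corresponds to 60/57 true minutes.
From 3:45 to 11:21 on the faulty dial is 456 minutes.
True elapsed: 456 x 60/57 = 480 minutes = 8 hours.
True time: 3:45 + 8 hours = 11:45.

Final answer: 11:45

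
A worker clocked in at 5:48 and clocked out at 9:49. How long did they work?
From 5:48 to 9:49:
(9 x 60 + 49) - (5 x 60 + 48) = 589 - 348 = 241 minutes
= 4 hours and 1 minute

Final answer: 4 hours and 1 minute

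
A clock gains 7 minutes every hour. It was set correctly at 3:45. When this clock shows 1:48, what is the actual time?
For every 60 true minutes, the faulty clock advances 67 minutes, so 1 faulty-clock minute corresponds to 60/67 true minutes.
From 3:45 to 1:48 on the faulty dial is 603 minutes.
True elapsed: 603 x 60/67 = 540 minutes = 9 hours.
True time: 3:45 + 9 hours = 12:45.

Final answer: 12:45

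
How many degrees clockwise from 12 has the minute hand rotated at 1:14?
The minute hand moves 6 degrees per minute.
At 1:14: 14 x 6 = 84 degrees

Final answer: 84 degrees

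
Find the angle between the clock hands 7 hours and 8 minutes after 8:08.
First find the time 7 hours and 8 minutes after 8:08.
Total minutes: 8 x 60 + 8 + 7 x 60 + 8 = 916.
916 mod 720 = 196 minutes = 3:16.
Now compute the angle at 3:16:
Hour hand: 3 x 30 + 16 x 0.5 = 98 degrees
Minute hand: 16 x 6 = 96 degrees
Difference: |98 - 96| = 2 degrees
The angle is 2 degrees

Final answer: 2 degrees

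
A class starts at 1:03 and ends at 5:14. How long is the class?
From 1:03 to 5:14:
(5 x 60 + 14) - (1 x 60 + 3) = 314 - 63 = 251 minutes
= 4 hours and 11 minutes

Final answer: 4 hours and 11 minutes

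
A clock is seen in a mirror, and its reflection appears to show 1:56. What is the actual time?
Reflection across the vertical (12-6) axis maps a hand at angle A degrees to (360 - A) degrees, which sends a reading of T minutes past 12:00 to (720 - T) minutes past 12:00.
Mirror reads 1:56 = 116 minutes past 12:00.
Actual time: (720 - 116) mod 720 = 604 minutes = 10:04.

Final answer: 10:04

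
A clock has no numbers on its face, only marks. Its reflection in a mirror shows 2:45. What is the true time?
Reflection across the vertical (12-6) axis maps a hand at angle A degrees to (360 - A) degrees, which sends a reading of T minutes past 12:00 to (720 - T) minutes past 12:00.
Mirror reads 2:45 = 165 minutes past 12:00.
Actual time: (720 - 165) mod 720 = 555 minutes = 9:15.

Final answer: 9:15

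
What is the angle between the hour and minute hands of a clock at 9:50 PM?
Hour hand position: 9 x 30 + 50 x 0.5 = 295 degrees
Minute hand position: 50 x 6 = 300 degrees
Difference: |295 - 300| = 5 degrees
The angle between the hands is 5 degrees

Final answer: 5 degrees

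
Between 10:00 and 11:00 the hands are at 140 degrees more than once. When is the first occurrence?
At t minutes past 10:00, the hour hand is at 30 x 10 + 0.5t degrees and the minute hand is at 6t degrees.
The smaller angle between them is 140 degrees when |30H - 5.5t| = 140 or |30H - 5.5t| = 220.
With H = 10, solve 30 x 10 - 5.5t = +/- target for each target:
  t = (30 x 10 - 140) / 5.5 = 29.09
  t = (30 x 10 + 140) / 5.5 = 80 (outside (0, 60))
  t = (30 x 10 - 220) / 5.5 = 14.55
  t = (30 x 10 + 220) / 5.5 = 94.55 (outside (0, 60))
Valid solutions in (0, 60): {14.55, 29.09} minutes.
The first occurrence is t = 14.55 minutes.
The hands form a 140-degree angle at 14.55 minutes past 10:00.

Final answer: 14.55 minutes past 10:00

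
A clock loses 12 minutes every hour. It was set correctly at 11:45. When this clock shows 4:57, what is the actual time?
For every 60 true minutes, the faulty clock advances 48 minutes, so 1 faulty-clock minute corresponds to 60/48 true minutes.
From 11:45 to 4:57 on the faulty dial is 312 minutes.
True elapsed: 312 x 60/48 = 390 minutes = 6 hours and 30 minutes.
True time: 11:45 + 6 hours and 30 minutes = 6:15.

Final answer: 6:15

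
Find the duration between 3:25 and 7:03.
From 3:25 to 7:03:
(7 x 60 + 3) - (3 x 60 + 25) = 423 - 205 = 218 minutes
= 3 hours and 38 minutes

Final answer: 3 hours and 38 minutes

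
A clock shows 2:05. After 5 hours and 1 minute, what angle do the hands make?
First find the time 5 hours and 1 minute after 2:05.
Total minutes: 2 x 60 + 5 + 5 x 60 + 1 = 426.
426 mod 720 = 426 minutes = 7:06.
Now compute the angle at 7:06:
Hour hand: 7 x 30 + 6 x 0.5 = 213 degrees
Minute hand: 6 x 6 = 36 degrees
Difference: |213 - 36| = 177 degrees
The angle is 177 degrees

Final answer: 177 degrees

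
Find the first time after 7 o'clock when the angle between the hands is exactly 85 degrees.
At t minutes past 7:00, the hour hand is at 30 x 7 + 0.5t degrees and the minute hand is at 6t degrees.
The smaller angle between them is 85 degrees when |30H - 5.5t| = 85 or |30H - 5.5t| = 275.
With H = 7, solve 30 x 7 - 5.5t = +/- target for each target:
  t = (30 x 7 - 85) / 5.5 = 22.73
  t = (30 x 7 + 85) / 5.5 = 53.64
  t = (30 x 7 - 275) / 5.5 = -11.82 (outside (0, 60))
  t = (30 x 7 + 275) / 5.5 = 88.18 (outside (0, 60))
Valid solutions in (0, 60): {22.73, 53.64} minutes.
The first occurrence is t = 22.73 minutes.
The hands form a 85-degree angle at 22.73 minutes past 7:00.

Final answer: 22.73 minutes past 7:00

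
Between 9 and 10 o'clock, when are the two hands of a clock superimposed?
The minute hand gains 5.5 degrees per minute on the hour hand.
At 9:00, the hour hand is at 270 degrees and the minute hand is at 0 degrees.
The gap is 270 degrees. Time to close: 270/5.5 = 60 x 9/11 = 49.09 minutes.
The hands overlap at 49.09 minutes past 9:00.

Final answer: 49.09 minutes past 9:00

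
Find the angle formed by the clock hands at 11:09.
Hour hand position: 11 x 30 + 9 x 0.5 = 334.5 degrees
Minute hand position: 9 x 6 = 54 degrees
Difference: |334.5 - 54| = 280.5 degrees
Since 280.5 > 180, the smaller angle is 360 - 280.5 = 79.5 degrees

Final answer: 79.5 degrees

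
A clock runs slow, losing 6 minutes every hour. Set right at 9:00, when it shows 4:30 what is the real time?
For every 60 true minutes, the faulty clock advances 54 minutes, so 1 faulty-clock minute corresponds to 60/54 true minutes.
From 9:00 to 4:30 on the faulty dial is 450 minutes.
True elapsed: 450 x 60/54 = 500 minutes = 8 hours and 20 minutes.
True time: 9:00 + 8 hours and 20 minutes = 5:20.

Final answer: 5:20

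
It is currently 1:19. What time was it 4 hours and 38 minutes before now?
Starting time: 1:19 = 79 total minutes past 12:00
Subtracting: 4 hours and 38 minutes = 278 minutes
79 - 278 = -199 (negative, add 12 hours = 720) = 521 minutes
= 8 hours and 41 minutes past 12:00 = 8:41

Final answer: 8:41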